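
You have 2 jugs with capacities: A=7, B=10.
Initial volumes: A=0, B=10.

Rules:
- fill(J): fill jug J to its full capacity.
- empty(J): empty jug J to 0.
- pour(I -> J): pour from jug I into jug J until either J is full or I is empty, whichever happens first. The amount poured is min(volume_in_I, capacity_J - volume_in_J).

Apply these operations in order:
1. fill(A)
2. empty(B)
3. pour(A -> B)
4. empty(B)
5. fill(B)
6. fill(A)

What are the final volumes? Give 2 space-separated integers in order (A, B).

Step 1: fill(A) -> (A=7 B=10)
Step 2: empty(B) -> (A=7 B=0)
Step 3: pour(A -> B) -> (A=0 B=7)
Step 4: empty(B) -> (A=0 B=0)
Step 5: fill(B) -> (A=0 B=10)
Step 6: fill(A) -> (A=7 B=10)

Answer: 7 10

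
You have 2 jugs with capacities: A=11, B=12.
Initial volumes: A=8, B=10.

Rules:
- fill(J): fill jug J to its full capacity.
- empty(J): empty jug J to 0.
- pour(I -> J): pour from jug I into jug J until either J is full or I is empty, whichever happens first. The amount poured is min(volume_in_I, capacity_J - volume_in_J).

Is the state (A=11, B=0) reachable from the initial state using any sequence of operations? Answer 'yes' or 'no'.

BFS from (A=8, B=10):
  1. fill(A) -> (A=11 B=10)
  2. empty(B) -> (A=11 B=0)
Target reached → yes.

Answer: yes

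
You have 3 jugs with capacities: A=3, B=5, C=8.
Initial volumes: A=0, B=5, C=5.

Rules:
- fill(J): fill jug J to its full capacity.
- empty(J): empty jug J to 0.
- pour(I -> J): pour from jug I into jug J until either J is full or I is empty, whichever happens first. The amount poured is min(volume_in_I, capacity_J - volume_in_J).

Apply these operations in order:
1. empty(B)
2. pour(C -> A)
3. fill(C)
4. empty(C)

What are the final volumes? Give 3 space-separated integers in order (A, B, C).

Step 1: empty(B) -> (A=0 B=0 C=5)
Step 2: pour(C -> A) -> (A=3 B=0 C=2)
Step 3: fill(C) -> (A=3 B=0 C=8)
Step 4: empty(C) -> (A=3 B=0 C=0)

Answer: 3 0 0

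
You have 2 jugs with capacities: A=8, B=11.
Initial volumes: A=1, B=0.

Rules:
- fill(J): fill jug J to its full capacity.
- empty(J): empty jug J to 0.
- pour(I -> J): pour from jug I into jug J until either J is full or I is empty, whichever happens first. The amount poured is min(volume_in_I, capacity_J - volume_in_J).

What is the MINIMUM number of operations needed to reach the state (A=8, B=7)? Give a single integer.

Answer: 6

Derivation:
BFS from (A=1, B=0). One shortest path:
  1. fill(B) -> (A=1 B=11)
  2. pour(B -> A) -> (A=8 B=4)
  3. empty(A) -> (A=0 B=4)
  4. pour(B -> A) -> (A=4 B=0)
  5. fill(B) -> (A=4 B=11)
  6. pour(B -> A) -> (A=8 B=7)
Reached target in 6 moves.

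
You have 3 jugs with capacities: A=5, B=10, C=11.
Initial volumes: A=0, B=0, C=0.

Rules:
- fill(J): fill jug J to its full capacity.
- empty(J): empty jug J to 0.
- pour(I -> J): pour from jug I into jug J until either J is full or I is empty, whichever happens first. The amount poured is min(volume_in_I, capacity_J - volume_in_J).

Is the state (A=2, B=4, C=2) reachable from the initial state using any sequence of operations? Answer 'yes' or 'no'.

Answer: no

Derivation:
BFS explored all 432 reachable states.
Reachable set includes: (0,0,0), (0,0,1), (0,0,2), (0,0,3), (0,0,4), (0,0,5), (0,0,6), (0,0,7), (0,0,8), (0,0,9), (0,0,10), (0,0,11) ...
Target (A=2, B=4, C=2) not in reachable set → no.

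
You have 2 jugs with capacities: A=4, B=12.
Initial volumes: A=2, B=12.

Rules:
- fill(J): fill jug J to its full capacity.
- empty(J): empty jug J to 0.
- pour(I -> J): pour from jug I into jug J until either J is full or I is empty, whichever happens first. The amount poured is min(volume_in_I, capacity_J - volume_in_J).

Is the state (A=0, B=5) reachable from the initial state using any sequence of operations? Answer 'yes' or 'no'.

BFS explored all 16 reachable states.
Reachable set includes: (0,0), (0,2), (0,4), (0,6), (0,8), (0,10), (0,12), (2,0), (2,12), (4,0), (4,2), (4,4) ...
Target (A=0, B=5) not in reachable set → no.

Answer: no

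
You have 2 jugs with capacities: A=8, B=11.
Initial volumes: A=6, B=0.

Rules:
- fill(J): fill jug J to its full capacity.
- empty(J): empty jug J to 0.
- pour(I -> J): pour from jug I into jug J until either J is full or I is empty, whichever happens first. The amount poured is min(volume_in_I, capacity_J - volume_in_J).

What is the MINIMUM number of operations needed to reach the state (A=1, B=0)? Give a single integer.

BFS from (A=6, B=0). One shortest path:
  1. fill(B) -> (A=6 B=11)
  2. pour(B -> A) -> (A=8 B=9)
  3. empty(A) -> (A=0 B=9)
  4. pour(B -> A) -> (A=8 B=1)
  5. empty(A) -> (A=0 B=1)
  6. pour(B -> A) -> (A=1 B=0)
Reached target in 6 moves.

Answer: 6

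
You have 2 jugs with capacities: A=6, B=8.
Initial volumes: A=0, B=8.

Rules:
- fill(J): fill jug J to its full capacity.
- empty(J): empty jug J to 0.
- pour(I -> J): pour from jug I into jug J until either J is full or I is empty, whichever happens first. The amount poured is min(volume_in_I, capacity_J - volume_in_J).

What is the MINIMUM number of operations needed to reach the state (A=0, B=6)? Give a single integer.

BFS from (A=0, B=8). One shortest path:
  1. fill(A) -> (A=6 B=8)
  2. empty(B) -> (A=6 B=0)
  3. pour(A -> B) -> (A=0 B=6)
Reached target in 3 moves.

Answer: 3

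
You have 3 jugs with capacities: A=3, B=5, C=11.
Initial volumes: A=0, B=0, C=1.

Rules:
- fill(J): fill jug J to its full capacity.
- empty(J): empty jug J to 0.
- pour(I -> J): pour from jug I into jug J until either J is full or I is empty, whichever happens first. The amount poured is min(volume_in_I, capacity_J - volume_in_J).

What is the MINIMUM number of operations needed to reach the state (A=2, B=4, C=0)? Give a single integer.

Answer: 5

Derivation:
BFS from (A=0, B=0, C=1). One shortest path:
  1. fill(B) -> (A=0 B=5 C=1)
  2. pour(B -> A) -> (A=3 B=2 C=1)
  3. pour(A -> C) -> (A=0 B=2 C=4)
  4. pour(B -> A) -> (A=2 B=0 C=4)
  5. pour(C -> B) -> (A=2 B=4 C=0)
Reached target in 5 moves.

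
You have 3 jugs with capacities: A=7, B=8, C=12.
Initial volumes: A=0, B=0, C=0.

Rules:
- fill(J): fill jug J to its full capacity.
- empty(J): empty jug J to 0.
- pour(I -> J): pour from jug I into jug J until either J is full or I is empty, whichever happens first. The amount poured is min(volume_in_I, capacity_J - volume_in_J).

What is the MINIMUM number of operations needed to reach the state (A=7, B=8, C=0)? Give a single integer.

Answer: 2

Derivation:
BFS from (A=0, B=0, C=0). One shortest path:
  1. fill(A) -> (A=7 B=0 C=0)
  2. fill(B) -> (A=7 B=8 C=0)
Reached target in 2 moves.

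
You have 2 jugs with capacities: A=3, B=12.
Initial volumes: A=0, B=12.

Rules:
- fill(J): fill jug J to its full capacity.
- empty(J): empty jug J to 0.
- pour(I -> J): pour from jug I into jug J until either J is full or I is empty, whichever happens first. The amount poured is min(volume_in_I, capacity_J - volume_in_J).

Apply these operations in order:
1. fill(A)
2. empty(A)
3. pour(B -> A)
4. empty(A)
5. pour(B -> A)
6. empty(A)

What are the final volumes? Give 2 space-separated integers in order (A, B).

Answer: 0 6

Derivation:
Step 1: fill(A) -> (A=3 B=12)
Step 2: empty(A) -> (A=0 B=12)
Step 3: pour(B -> A) -> (A=3 B=9)
Step 4: empty(A) -> (A=0 B=9)
Step 5: pour(B -> A) -> (A=3 B=6)
Step 6: empty(A) -> (A=0 B=6)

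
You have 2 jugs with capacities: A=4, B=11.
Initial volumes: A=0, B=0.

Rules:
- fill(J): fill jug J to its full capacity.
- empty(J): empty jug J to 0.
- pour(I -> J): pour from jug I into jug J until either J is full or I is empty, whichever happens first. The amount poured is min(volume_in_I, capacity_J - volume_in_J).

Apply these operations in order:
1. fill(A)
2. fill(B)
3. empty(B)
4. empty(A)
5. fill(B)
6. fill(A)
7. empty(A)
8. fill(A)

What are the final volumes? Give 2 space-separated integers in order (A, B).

Answer: 4 11

Derivation:
Step 1: fill(A) -> (A=4 B=0)
Step 2: fill(B) -> (A=4 B=11)
Step 3: empty(B) -> (A=4 B=0)
Step 4: empty(A) -> (A=0 B=0)
Step 5: fill(B) -> (A=0 B=11)
Step 6: fill(A) -> (A=4 B=11)
Step 7: empty(A) -> (A=0 B=11)
Step 8: fill(A) -> (A=4 B=11)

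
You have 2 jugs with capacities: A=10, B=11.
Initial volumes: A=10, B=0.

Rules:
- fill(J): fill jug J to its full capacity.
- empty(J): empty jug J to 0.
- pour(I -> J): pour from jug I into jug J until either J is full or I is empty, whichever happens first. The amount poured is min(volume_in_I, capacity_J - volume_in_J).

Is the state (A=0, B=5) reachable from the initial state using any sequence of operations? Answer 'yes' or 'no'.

BFS from (A=10, B=0):
  1. empty(A) -> (A=0 B=0)
  2. fill(B) -> (A=0 B=11)
  3. pour(B -> A) -> (A=10 B=1)
  4. empty(A) -> (A=0 B=1)
  5. pour(B -> A) -> (A=1 B=0)
  6. fill(B) -> (A=1 B=11)
  7. pour(B -> A) -> (A=10 B=2)
  8. empty(A) -> (A=0 B=2)
  9. pour(B -> A) -> (A=2 B=0)
  10. fill(B) -> (A=2 B=11)
  11. pour(B -> A) -> (A=10 B=3)
  12. empty(A) -> (A=0 B=3)
  13. pour(B -> A) -> (A=3 B=0)
  14. fill(B) -> (A=3 B=11)
  15. pour(B -> A) -> (A=10 B=4)
  16. empty(A) -> (A=0 B=4)
  17. pour(B -> A) -> (A=4 B=0)
  18. fill(B) -> (A=4 B=11)
  19. pour(B -> A) -> (A=10 B=5)
  20. empty(A) -> (A=0 B=5)
Target reached → yes.

Answer: yes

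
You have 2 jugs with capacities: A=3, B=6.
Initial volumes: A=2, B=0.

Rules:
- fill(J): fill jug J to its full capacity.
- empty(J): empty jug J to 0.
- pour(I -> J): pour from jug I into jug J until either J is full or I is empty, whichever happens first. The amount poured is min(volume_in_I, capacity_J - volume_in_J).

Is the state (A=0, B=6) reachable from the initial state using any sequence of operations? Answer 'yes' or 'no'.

BFS from (A=2, B=0):
  1. empty(A) -> (A=0 B=0)
  2. fill(B) -> (A=0 B=6)
Target reached → yes.

Answer: yes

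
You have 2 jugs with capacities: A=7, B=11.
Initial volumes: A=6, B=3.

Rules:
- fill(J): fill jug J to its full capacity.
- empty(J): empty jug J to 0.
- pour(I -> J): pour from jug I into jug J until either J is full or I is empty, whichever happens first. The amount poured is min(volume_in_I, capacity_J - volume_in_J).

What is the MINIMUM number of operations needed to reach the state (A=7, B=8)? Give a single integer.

Answer: 7

Derivation:
BFS from (A=6, B=3). One shortest path:
  1. empty(A) -> (A=0 B=3)
  2. fill(B) -> (A=0 B=11)
  3. pour(B -> A) -> (A=7 B=4)
  4. empty(A) -> (A=0 B=4)
  5. pour(B -> A) -> (A=4 B=0)
  6. fill(B) -> (A=4 B=11)
  7. pour(B -> A) -> (A=7 B=8)
Reached target in 7 moves.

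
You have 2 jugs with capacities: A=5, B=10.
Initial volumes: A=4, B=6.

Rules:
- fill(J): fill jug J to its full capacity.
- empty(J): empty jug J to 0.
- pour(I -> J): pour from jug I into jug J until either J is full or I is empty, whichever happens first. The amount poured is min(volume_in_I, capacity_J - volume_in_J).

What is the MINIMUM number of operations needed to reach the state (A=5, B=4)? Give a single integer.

Answer: 3

Derivation:
BFS from (A=4, B=6). One shortest path:
  1. empty(B) -> (A=4 B=0)
  2. pour(A -> B) -> (A=0 B=4)
  3. fill(A) -> (A=5 B=4)
Reached target in 3 moves.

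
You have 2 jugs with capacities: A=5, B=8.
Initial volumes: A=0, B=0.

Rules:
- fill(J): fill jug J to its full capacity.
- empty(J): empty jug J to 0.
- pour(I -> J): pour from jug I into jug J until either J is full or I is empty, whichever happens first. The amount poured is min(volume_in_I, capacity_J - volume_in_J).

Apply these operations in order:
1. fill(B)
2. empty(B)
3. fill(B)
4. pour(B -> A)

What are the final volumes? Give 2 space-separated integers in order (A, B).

Step 1: fill(B) -> (A=0 B=8)
Step 2: empty(B) -> (A=0 B=0)
Step 3: fill(B) -> (A=0 B=8)
Step 4: pour(B -> A) -> (A=5 B=3)

Answer: 5 3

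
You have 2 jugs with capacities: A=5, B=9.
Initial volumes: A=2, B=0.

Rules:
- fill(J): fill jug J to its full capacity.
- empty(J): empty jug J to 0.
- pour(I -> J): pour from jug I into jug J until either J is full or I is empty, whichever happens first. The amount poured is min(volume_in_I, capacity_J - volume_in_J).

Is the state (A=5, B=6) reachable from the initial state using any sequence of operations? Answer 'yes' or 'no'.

BFS from (A=2, B=0):
  1. fill(B) -> (A=2 B=9)
  2. pour(B -> A) -> (A=5 B=6)
Target reached → yes.

Answer: yes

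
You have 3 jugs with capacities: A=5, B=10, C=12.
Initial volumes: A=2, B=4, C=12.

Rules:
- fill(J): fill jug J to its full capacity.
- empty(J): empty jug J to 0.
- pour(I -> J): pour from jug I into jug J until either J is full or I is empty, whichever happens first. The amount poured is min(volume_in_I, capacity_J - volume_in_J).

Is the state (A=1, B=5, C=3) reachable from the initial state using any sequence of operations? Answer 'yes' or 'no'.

BFS explored all 462 reachable states.
Reachable set includes: (0,0,0), (0,0,1), (0,0,2), (0,0,3), (0,0,4), (0,0,5), (0,0,6), (0,0,7), (0,0,8), (0,0,9), (0,0,10), (0,0,11) ...
Target (A=1, B=5, C=3) not in reachable set → no.

Answer: no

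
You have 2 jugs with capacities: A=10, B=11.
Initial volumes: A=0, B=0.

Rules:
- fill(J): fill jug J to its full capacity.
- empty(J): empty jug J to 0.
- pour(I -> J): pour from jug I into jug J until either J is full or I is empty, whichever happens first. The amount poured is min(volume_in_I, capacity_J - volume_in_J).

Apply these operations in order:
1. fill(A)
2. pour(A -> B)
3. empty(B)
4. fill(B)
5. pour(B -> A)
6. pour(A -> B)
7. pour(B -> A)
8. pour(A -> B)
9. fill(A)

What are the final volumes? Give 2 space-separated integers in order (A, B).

Step 1: fill(A) -> (A=10 B=0)
Step 2: pour(A -> B) -> (A=0 B=10)
Step 3: empty(B) -> (A=0 B=0)
Step 4: fill(B) -> (A=0 B=11)
Step 5: pour(B -> A) -> (A=10 B=1)
Step 6: pour(A -> B) -> (A=0 B=11)
Step 7: pour(B -> A) -> (A=10 B=1)
Step 8: pour(A -> B) -> (A=0 B=11)
Step 9: fill(A) -> (A=10 B=11)

Answer: 10 11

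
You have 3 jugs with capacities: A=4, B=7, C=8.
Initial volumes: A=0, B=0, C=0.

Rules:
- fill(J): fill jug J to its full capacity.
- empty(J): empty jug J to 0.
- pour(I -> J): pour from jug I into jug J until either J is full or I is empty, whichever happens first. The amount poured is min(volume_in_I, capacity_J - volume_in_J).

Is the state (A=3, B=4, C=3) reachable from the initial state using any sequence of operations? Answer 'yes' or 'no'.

BFS explored all 234 reachable states.
Reachable set includes: (0,0,0), (0,0,1), (0,0,2), (0,0,3), (0,0,4), (0,0,5), (0,0,6), (0,0,7), (0,0,8), (0,1,0), (0,1,1), (0,1,2) ...
Target (A=3, B=4, C=3) not in reachable set → no.

Answer: no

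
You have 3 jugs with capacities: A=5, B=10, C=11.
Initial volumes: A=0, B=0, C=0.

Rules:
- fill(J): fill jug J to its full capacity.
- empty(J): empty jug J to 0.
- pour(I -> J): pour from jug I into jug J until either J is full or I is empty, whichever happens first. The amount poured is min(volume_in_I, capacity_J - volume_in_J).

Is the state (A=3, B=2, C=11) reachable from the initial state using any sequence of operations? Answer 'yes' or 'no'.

BFS from (A=0, B=0, C=0):
  1. fill(C) -> (A=0 B=0 C=11)
  2. pour(C -> B) -> (A=0 B=10 C=1)
  3. empty(B) -> (A=0 B=0 C=1)
  4. pour(C -> A) -> (A=1 B=0 C=0)
  5. fill(C) -> (A=1 B=0 C=11)
  6. pour(C -> B) -> (A=1 B=10 C=1)
  7. pour(C -> A) -> (A=2 B=10 C=0)
  8. pour(B -> C) -> (A=2 B=0 C=10)
  9. fill(B) -> (A=2 B=10 C=10)
  10. pour(B -> C) -> (A=2 B=9 C=11)
  11. empty(C) -> (A=2 B=9 C=0)
  12. pour(B -> C) -> (A=2 B=0 C=9)
  13. pour(A -> B) -> (A=0 B=2 C=9)
  14. fill(A) -> (A=5 B=2 C=9)
  15. pour(A -> C) -> (A=3 B=2 C=11)
Target reached → yes.

Answer: yes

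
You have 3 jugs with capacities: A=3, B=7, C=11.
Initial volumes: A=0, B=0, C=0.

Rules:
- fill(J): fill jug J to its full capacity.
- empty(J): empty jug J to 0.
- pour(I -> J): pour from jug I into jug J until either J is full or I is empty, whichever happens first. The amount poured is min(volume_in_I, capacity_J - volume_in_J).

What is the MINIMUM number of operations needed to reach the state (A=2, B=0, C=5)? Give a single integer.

BFS from (A=0, B=0, C=0). One shortest path:
  1. fill(A) -> (A=3 B=0 C=0)
  2. fill(C) -> (A=3 B=0 C=11)
  3. pour(A -> B) -> (A=0 B=3 C=11)
  4. pour(C -> A) -> (A=3 B=3 C=8)
  5. pour(A -> B) -> (A=0 B=6 C=8)
  6. pour(C -> A) -> (A=3 B=6 C=5)
  7. pour(A -> B) -> (A=2 B=7 C=5)
  8. empty(B) -> (A=2 B=0 C=5)
Reached target in 8 moves.

Answer: 8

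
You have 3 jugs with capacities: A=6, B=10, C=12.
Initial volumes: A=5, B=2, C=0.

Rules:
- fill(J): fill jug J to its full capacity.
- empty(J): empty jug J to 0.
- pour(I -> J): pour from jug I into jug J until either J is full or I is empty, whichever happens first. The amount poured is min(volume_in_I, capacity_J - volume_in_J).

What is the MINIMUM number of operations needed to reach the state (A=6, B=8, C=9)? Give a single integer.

Answer: 7

Derivation:
BFS from (A=5, B=2, C=0). One shortest path:
  1. pour(A -> B) -> (A=0 B=7 C=0)
  2. fill(A) -> (A=6 B=7 C=0)
  3. pour(A -> B) -> (A=3 B=10 C=0)
  4. pour(B -> C) -> (A=3 B=0 C=10)
  5. fill(B) -> (A=3 B=10 C=10)
  6. pour(B -> C) -> (A=3 B=8 C=12)
  7. pour(C -> A) -> (A=6 B=8 C=9)
Reached target in 7 moves.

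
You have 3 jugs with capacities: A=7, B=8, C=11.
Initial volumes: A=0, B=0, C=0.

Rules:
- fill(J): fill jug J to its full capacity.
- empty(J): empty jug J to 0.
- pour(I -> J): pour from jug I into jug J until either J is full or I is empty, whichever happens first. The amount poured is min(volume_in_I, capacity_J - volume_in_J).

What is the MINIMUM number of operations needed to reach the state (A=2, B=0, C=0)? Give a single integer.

BFS from (A=0, B=0, C=0). One shortest path:
  1. fill(A) -> (A=7 B=0 C=0)
  2. fill(C) -> (A=7 B=0 C=11)
  3. pour(C -> B) -> (A=7 B=8 C=3)
  4. empty(B) -> (A=7 B=0 C=3)
  5. pour(C -> B) -> (A=7 B=3 C=0)
  6. pour(A -> B) -> (A=2 B=8 C=0)
  7. empty(B) -> (A=2 B=0 C=0)
Reached target in 7 moves.

Answer: 7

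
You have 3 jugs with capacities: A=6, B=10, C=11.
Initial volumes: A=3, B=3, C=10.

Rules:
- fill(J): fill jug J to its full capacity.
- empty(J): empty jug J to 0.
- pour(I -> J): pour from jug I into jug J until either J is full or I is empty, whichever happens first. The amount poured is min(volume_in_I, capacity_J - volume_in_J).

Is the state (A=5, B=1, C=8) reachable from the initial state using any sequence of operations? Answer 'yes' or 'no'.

Answer: no

Derivation:
BFS explored all 475 reachable states.
Reachable set includes: (0,0,0), (0,0,1), (0,0,2), (0,0,3), (0,0,4), (0,0,5), (0,0,6), (0,0,7), (0,0,8), (0,0,9), (0,0,10), (0,0,11) ...
Target (A=5, B=1, C=8) not in reachable set → no.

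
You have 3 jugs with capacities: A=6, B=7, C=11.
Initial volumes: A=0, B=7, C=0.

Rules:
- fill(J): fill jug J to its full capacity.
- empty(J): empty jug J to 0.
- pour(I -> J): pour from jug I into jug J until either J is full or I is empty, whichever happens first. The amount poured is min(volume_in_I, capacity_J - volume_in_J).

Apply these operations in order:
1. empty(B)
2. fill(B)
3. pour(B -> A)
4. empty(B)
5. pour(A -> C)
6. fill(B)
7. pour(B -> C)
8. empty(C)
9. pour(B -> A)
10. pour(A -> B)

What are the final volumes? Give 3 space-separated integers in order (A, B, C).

Step 1: empty(B) -> (A=0 B=0 C=0)
Step 2: fill(B) -> (A=0 B=7 C=0)
Step 3: pour(B -> A) -> (A=6 B=1 C=0)
Step 4: empty(B) -> (A=6 B=0 C=0)
Step 5: pour(A -> C) -> (A=0 B=0 C=6)
Step 6: fill(B) -> (A=0 B=7 C=6)
Step 7: pour(B -> C) -> (A=0 B=2 C=11)
Step 8: empty(C) -> (A=0 B=2 C=0)
Step 9: pour(B -> A) -> (A=2 B=0 C=0)
Step 10: pour(A -> B) -> (A=0 B=2 C=0)

Answer: 0 2 0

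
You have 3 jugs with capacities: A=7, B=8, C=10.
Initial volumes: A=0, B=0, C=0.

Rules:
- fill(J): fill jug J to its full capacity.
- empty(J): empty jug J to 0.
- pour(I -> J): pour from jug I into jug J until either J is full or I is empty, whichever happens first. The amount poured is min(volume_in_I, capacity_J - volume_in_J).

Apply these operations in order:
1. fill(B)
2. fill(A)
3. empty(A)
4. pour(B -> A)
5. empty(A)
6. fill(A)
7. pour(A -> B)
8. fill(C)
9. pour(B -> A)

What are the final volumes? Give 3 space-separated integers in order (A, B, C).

Answer: 7 1 10

Derivation:
Step 1: fill(B) -> (A=0 B=8 C=0)
Step 2: fill(A) -> (A=7 B=8 C=0)
Step 3: empty(A) -> (A=0 B=8 C=0)
Step 4: pour(B -> A) -> (A=7 B=1 C=0)
Step 5: empty(A) -> (A=0 B=1 C=0)
Step 6: fill(A) -> (A=7 B=1 C=0)
Step 7: pour(A -> B) -> (A=0 B=8 C=0)
Step 8: fill(C) -> (A=0 B=8 C=10)
Step 9: pour(B -> A) -> (A=7 B=1 C=10)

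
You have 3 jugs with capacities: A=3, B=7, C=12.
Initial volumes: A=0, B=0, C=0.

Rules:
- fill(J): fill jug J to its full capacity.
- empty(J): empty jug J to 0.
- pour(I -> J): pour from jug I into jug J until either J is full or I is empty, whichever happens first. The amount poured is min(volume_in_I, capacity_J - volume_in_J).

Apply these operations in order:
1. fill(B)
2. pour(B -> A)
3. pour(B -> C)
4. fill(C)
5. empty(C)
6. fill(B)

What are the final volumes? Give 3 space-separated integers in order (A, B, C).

Answer: 3 7 0

Derivation:
Step 1: fill(B) -> (A=0 B=7 C=0)
Step 2: pour(B -> A) -> (A=3 B=4 C=0)
Step 3: pour(B -> C) -> (A=3 B=0 C=4)
Step 4: fill(C) -> (A=3 B=0 C=12)
Step 5: empty(C) -> (A=3 B=0 C=0)
Step 6: fill(B) -> (A=3 B=7 C=0)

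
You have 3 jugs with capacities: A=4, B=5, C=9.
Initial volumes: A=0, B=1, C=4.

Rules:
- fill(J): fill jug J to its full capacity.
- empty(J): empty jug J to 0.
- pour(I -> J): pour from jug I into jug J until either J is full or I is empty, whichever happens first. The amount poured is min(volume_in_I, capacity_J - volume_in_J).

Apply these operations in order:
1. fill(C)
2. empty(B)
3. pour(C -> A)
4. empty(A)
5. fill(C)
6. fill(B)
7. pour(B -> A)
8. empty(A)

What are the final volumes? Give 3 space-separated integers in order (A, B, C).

Answer: 0 1 9

Derivation:
Step 1: fill(C) -> (A=0 B=1 C=9)
Step 2: empty(B) -> (A=0 B=0 C=9)
Step 3: pour(C -> A) -> (A=4 B=0 C=5)
Step 4: empty(A) -> (A=0 B=0 C=5)
Step 5: fill(C) -> (A=0 B=0 C=9)
Step 6: fill(B) -> (A=0 B=5 C=9)
Step 7: pour(B -> A) -> (A=4 B=1 C=9)
Step 8: empty(A) -> (A=0 B=1 C=9)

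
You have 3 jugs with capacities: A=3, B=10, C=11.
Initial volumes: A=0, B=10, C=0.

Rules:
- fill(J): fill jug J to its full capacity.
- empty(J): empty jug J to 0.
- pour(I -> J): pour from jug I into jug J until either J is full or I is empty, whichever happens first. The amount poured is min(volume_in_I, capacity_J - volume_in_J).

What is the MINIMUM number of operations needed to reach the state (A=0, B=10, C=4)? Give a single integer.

BFS from (A=0, B=10, C=0). One shortest path:
  1. fill(A) -> (A=3 B=10 C=0)
  2. empty(B) -> (A=3 B=0 C=0)
  3. fill(C) -> (A=3 B=0 C=11)
  4. pour(A -> B) -> (A=0 B=3 C=11)
  5. pour(C -> B) -> (A=0 B=10 C=4)
Reached target in 5 moves.

Answer: 5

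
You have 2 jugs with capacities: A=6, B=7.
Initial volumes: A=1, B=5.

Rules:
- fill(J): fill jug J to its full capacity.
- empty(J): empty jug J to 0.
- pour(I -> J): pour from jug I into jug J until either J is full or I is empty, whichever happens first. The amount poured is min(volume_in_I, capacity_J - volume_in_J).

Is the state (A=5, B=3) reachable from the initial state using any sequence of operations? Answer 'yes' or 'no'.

Answer: no

Derivation:
BFS explored all 27 reachable states.
Reachable set includes: (0,0), (0,1), (0,2), (0,3), (0,4), (0,5), (0,6), (0,7), (1,0), (1,5), (1,7), (2,0) ...
Target (A=5, B=3) not in reachable set → no.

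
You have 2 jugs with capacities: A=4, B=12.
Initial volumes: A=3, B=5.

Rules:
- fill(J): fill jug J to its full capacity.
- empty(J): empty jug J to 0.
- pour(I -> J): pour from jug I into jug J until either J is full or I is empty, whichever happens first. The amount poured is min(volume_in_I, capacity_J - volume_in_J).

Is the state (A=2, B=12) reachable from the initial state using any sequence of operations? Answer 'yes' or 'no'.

BFS explored all 25 reachable states.
Reachable set includes: (0,0), (0,1), (0,3), (0,4), (0,5), (0,7), (0,8), (0,9), (0,11), (0,12), (1,0), (1,12) ...
Target (A=2, B=12) not in reachable set → no.

Answer: no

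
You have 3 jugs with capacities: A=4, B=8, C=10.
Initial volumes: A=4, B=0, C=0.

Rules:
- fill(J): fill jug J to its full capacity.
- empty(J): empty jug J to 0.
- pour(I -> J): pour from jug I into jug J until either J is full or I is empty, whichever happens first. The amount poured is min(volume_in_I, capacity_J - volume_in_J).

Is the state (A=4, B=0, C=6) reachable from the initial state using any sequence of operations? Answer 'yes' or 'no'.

Answer: yes

Derivation:
BFS from (A=4, B=0, C=0):
  1. empty(A) -> (A=0 B=0 C=0)
  2. fill(C) -> (A=0 B=0 C=10)
  3. pour(C -> A) -> (A=4 B=0 C=6)
Target reached → yes.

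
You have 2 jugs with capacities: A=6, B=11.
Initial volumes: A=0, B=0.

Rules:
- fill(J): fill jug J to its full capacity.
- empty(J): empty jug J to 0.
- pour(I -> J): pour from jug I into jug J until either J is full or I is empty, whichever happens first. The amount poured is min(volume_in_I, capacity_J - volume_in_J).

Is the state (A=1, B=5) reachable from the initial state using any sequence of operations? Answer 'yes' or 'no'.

BFS explored all 34 reachable states.
Reachable set includes: (0,0), (0,1), (0,2), (0,3), (0,4), (0,5), (0,6), (0,7), (0,8), (0,9), (0,10), (0,11) ...
Target (A=1, B=5) not in reachable set → no.

Answer: no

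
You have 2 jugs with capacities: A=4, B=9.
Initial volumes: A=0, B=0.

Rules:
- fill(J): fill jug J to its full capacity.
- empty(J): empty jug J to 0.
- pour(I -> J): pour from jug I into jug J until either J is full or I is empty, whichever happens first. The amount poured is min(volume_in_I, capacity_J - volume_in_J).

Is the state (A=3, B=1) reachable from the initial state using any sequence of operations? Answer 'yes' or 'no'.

BFS explored all 26 reachable states.
Reachable set includes: (0,0), (0,1), (0,2), (0,3), (0,4), (0,5), (0,6), (0,7), (0,8), (0,9), (1,0), (1,9) ...
Target (A=3, B=1) not in reachable set → no.

Answer: no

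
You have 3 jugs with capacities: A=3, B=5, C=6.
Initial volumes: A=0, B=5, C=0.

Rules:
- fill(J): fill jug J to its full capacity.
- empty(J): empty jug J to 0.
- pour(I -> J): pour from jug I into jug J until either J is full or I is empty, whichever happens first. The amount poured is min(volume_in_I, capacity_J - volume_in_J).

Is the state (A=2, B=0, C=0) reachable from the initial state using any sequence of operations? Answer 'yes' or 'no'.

BFS from (A=0, B=5, C=0):
  1. pour(B -> A) -> (A=3 B=2 C=0)
  2. empty(A) -> (A=0 B=2 C=0)
  3. pour(B -> A) -> (A=2 B=0 C=0)
Target reached → yes.

Answer: yes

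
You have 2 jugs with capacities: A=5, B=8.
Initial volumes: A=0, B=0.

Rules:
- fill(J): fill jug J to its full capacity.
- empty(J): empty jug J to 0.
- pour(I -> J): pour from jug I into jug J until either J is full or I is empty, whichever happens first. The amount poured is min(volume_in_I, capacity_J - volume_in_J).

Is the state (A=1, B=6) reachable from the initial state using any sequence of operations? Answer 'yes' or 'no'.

Answer: no

Derivation:
BFS explored all 26 reachable states.
Reachable set includes: (0,0), (0,1), (0,2), (0,3), (0,4), (0,5), (0,6), (0,7), (0,8), (1,0), (1,8), (2,0) ...
Target (A=1, B=6) not in reachable set → no.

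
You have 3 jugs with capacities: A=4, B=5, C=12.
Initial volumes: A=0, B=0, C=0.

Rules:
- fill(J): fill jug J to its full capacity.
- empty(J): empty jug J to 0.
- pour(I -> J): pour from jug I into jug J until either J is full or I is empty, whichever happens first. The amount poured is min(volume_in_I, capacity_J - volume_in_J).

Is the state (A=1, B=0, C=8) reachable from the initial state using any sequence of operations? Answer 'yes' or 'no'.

Answer: yes

Derivation:
BFS from (A=0, B=0, C=0):
  1. fill(A) -> (A=4 B=0 C=0)
  2. fill(B) -> (A=4 B=5 C=0)
  3. pour(A -> C) -> (A=0 B=5 C=4)
  4. pour(B -> A) -> (A=4 B=1 C=4)
  5. pour(A -> C) -> (A=0 B=1 C=8)
  6. pour(B -> A) -> (A=1 B=0 C=8)
Target reached → yes.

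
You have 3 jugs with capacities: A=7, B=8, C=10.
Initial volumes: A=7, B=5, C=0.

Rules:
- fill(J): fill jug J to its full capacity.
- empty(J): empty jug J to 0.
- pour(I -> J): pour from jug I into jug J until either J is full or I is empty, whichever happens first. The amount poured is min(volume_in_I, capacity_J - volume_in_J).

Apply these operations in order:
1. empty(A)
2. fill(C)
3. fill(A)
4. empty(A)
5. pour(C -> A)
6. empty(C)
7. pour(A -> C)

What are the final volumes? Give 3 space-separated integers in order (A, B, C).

Answer: 0 5 7

Derivation:
Step 1: empty(A) -> (A=0 B=5 C=0)
Step 2: fill(C) -> (A=0 B=5 C=10)
Step 3: fill(A) -> (A=7 B=5 C=10)
Step 4: empty(A) -> (A=0 B=5 C=10)
Step 5: pour(C -> A) -> (A=7 B=5 C=3)
Step 6: empty(C) -> (A=7 B=5 C=0)
Step 7: pour(A -> C) -> (A=0 B=5 C=7)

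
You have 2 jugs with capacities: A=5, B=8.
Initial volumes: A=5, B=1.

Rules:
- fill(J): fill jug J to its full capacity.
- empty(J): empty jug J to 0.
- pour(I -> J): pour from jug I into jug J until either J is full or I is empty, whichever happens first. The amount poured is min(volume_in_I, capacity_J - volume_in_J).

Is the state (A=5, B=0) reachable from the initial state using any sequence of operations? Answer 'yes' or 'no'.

BFS from (A=5, B=1):
  1. empty(B) -> (A=5 B=0)
Target reached → yes.

Answer: yes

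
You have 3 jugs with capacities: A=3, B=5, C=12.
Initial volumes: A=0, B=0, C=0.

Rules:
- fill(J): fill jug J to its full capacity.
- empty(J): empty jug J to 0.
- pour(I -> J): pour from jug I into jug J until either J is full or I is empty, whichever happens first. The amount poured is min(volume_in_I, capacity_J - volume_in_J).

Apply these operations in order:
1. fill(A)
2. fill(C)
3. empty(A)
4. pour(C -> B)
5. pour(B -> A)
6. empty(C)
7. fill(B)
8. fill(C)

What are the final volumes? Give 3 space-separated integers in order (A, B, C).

Answer: 3 5 12

Derivation:
Step 1: fill(A) -> (A=3 B=0 C=0)
Step 2: fill(C) -> (A=3 B=0 C=12)
Step 3: empty(A) -> (A=0 B=0 C=12)
Step 4: pour(C -> B) -> (A=0 B=5 C=7)
Step 5: pour(B -> A) -> (A=3 B=2 C=7)
Step 6: empty(C) -> (A=3 B=2 C=0)
Step 7: fill(B) -> (A=3 B=5 C=0)
Step 8: fill(C) -> (A=3 B=5 C=12)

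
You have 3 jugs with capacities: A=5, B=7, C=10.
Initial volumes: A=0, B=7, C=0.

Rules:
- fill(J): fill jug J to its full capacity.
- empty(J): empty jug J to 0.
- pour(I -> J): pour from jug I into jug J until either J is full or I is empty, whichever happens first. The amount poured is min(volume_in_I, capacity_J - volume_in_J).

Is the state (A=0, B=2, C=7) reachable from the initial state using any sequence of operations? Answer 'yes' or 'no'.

BFS from (A=0, B=7, C=0):
  1. pour(B -> C) -> (A=0 B=0 C=7)
  2. fill(B) -> (A=0 B=7 C=7)
  3. pour(B -> A) -> (A=5 B=2 C=7)
  4. empty(A) -> (A=0 B=2 C=7)
Target reached → yes.

Answer: yes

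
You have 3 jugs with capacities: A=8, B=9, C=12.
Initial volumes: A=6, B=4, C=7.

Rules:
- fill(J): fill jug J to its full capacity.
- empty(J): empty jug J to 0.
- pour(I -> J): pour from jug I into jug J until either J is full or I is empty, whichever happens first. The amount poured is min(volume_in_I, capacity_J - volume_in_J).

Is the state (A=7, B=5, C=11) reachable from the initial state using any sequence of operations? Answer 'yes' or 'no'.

Answer: no

Derivation:
BFS explored all 555 reachable states.
Reachable set includes: (0,0,0), (0,0,1), (0,0,2), (0,0,3), (0,0,4), (0,0,5), (0,0,6), (0,0,7), (0,0,8), (0,0,9), (0,0,10), (0,0,11) ...
Target (A=7, B=5, C=11) not in reachable set → no.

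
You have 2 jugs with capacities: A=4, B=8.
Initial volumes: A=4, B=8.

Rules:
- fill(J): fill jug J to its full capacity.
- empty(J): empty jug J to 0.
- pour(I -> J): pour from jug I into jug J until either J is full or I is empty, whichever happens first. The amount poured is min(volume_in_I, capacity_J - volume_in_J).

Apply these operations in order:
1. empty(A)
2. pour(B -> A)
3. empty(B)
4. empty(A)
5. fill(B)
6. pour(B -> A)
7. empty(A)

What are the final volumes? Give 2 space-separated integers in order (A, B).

Answer: 0 4

Derivation:
Step 1: empty(A) -> (A=0 B=8)
Step 2: pour(B -> A) -> (A=4 B=4)
Step 3: empty(B) -> (A=4 B=0)
Step 4: empty(A) -> (A=0 B=0)
Step 5: fill(B) -> (A=0 B=8)
Step 6: pour(B -> A) -> (A=4 B=4)
Step 7: empty(A) -> (A=0 B=4)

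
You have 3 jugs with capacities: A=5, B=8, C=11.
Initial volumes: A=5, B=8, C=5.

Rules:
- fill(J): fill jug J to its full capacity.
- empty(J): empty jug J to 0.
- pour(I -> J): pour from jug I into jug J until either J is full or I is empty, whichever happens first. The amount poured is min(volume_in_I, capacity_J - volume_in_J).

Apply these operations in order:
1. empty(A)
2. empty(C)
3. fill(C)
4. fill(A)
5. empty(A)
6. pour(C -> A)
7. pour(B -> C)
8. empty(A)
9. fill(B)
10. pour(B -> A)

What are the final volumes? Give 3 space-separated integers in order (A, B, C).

Step 1: empty(A) -> (A=0 B=8 C=5)
Step 2: empty(C) -> (A=0 B=8 C=0)
Step 3: fill(C) -> (A=0 B=8 C=11)
Step 4: fill(A) -> (A=5 B=8 C=11)
Step 5: empty(A) -> (A=0 B=8 C=11)
Step 6: pour(C -> A) -> (A=5 B=8 C=6)
Step 7: pour(B -> C) -> (A=5 B=3 C=11)
Step 8: empty(A) -> (A=0 B=3 C=11)
Step 9: fill(B) -> (A=0 B=8 C=11)
Step 10: pour(B -> A) -> (A=5 B=3 C=11)

Answer: 5 3 11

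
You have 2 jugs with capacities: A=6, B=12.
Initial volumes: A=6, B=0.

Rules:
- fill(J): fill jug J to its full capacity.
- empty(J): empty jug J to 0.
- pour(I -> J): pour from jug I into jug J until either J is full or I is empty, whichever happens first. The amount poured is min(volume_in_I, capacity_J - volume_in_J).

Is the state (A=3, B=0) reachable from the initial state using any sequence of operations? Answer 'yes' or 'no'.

BFS explored all 6 reachable states.
Reachable set includes: (0,0), (0,6), (0,12), (6,0), (6,6), (6,12)
Target (A=3, B=0) not in reachable set → no.

Answer: no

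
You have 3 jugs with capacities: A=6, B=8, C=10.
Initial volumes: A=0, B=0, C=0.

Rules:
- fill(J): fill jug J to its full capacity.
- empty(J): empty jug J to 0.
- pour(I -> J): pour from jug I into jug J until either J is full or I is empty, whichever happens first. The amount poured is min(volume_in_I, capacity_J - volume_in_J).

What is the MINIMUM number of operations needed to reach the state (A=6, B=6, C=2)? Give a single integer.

Answer: 5

Derivation:
BFS from (A=0, B=0, C=0). One shortest path:
  1. fill(A) -> (A=6 B=0 C=0)
  2. fill(B) -> (A=6 B=8 C=0)
  3. pour(B -> C) -> (A=6 B=0 C=8)
  4. pour(A -> B) -> (A=0 B=6 C=8)
  5. pour(C -> A) -> (A=6 B=6 C=2)
Reached target in 5 moves.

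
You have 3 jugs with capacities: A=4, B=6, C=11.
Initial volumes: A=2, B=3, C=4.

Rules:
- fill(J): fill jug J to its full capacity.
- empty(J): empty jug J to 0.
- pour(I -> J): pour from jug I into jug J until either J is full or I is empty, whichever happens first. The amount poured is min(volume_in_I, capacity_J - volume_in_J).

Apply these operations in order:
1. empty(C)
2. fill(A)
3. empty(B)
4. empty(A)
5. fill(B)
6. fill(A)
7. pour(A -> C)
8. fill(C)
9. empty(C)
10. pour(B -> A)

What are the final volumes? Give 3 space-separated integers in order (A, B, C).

Answer: 4 2 0

Derivation:
Step 1: empty(C) -> (A=2 B=3 C=0)
Step 2: fill(A) -> (A=4 B=3 C=0)
Step 3: empty(B) -> (A=4 B=0 C=0)
Step 4: empty(A) -> (A=0 B=0 C=0)
Step 5: fill(B) -> (A=0 B=6 C=0)
Step 6: fill(A) -> (A=4 B=6 C=0)
Step 7: pour(A -> C) -> (A=0 B=6 C=4)
Step 8: fill(C) -> (A=0 B=6 C=11)
Step 9: empty(C) -> (A=0 B=6 C=0)
Step 10: pour(B -> A) -> (A=4 B=2 C=0)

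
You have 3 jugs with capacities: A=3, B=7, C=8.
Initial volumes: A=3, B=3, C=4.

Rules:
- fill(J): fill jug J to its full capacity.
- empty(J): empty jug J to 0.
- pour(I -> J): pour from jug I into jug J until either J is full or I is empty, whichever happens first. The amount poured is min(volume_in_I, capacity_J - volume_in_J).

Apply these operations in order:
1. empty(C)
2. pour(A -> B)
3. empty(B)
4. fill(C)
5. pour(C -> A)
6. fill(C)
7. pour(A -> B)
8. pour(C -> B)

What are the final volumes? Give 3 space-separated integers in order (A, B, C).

Step 1: empty(C) -> (A=3 B=3 C=0)
Step 2: pour(A -> B) -> (A=0 B=6 C=0)
Step 3: empty(B) -> (A=0 B=0 C=0)
Step 4: fill(C) -> (A=0 B=0 C=8)
Step 5: pour(C -> A) -> (A=3 B=0 C=5)
Step 6: fill(C) -> (A=3 B=0 C=8)
Step 7: pour(A -> B) -> (A=0 B=3 C=8)
Step 8: pour(C -> B) -> (A=0 B=7 C=4)

Answer: 0 7 4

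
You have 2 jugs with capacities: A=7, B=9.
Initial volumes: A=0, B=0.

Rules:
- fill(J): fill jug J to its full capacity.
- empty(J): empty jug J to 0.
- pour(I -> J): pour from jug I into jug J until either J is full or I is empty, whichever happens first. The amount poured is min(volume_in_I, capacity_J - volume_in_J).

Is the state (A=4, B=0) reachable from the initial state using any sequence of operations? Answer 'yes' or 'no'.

Answer: yes

Derivation:
BFS from (A=0, B=0):
  1. fill(B) -> (A=0 B=9)
  2. pour(B -> A) -> (A=7 B=2)
  3. empty(A) -> (A=0 B=2)
  4. pour(B -> A) -> (A=2 B=0)
  5. fill(B) -> (A=2 B=9)
  6. pour(B -> A) -> (A=7 B=4)
  7. empty(A) -> (A=0 B=4)
  8. pour(B -> A) -> (A=4 B=0)
Target reached → yes.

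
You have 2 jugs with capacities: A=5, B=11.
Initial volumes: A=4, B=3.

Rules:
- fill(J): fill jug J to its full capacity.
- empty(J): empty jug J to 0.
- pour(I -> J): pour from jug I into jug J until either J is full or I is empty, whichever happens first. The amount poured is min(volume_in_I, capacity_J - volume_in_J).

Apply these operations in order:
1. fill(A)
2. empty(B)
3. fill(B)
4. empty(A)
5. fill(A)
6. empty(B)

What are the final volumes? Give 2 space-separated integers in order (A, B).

Step 1: fill(A) -> (A=5 B=3)
Step 2: empty(B) -> (A=5 B=0)
Step 3: fill(B) -> (A=5 B=11)
Step 4: empty(A) -> (A=0 B=11)
Step 5: fill(A) -> (A=5 B=11)
Step 6: empty(B) -> (A=5 B=0)

Answer: 5 0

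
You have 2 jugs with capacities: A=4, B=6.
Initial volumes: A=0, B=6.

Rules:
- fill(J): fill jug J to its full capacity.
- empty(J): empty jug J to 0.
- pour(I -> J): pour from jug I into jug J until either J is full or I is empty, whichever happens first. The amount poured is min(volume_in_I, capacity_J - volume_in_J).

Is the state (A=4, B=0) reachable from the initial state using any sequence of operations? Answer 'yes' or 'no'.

BFS from (A=0, B=6):
  1. fill(A) -> (A=4 B=6)
  2. empty(B) -> (A=4 B=0)
Target reached → yes.

Answer: yes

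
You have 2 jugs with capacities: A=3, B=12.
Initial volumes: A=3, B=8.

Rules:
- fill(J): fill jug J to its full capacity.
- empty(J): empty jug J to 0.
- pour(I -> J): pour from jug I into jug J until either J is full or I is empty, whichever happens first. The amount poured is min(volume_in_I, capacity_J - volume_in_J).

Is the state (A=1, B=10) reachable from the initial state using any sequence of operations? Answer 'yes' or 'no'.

Answer: no

Derivation:
BFS explored all 20 reachable states.
Reachable set includes: (0,0), (0,2), (0,3), (0,5), (0,6), (0,8), (0,9), (0,11), (0,12), (2,0), (2,12), (3,0) ...
Target (A=1, B=10) not in reachable set → no.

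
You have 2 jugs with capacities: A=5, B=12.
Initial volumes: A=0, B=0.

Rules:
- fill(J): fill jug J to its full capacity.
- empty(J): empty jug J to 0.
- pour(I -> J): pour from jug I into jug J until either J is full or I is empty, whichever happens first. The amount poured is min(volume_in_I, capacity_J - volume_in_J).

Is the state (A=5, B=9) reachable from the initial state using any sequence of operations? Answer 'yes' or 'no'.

Answer: yes

Derivation:
BFS from (A=0, B=0):
  1. fill(B) -> (A=0 B=12)
  2. pour(B -> A) -> (A=5 B=7)
  3. empty(A) -> (A=0 B=7)
  4. pour(B -> A) -> (A=5 B=2)
  5. empty(A) -> (A=0 B=2)
  6. pour(B -> A) -> (A=2 B=0)
  7. fill(B) -> (A=2 B=12)
  8. pour(B -> A) -> (A=5 B=9)
Target reached → yes.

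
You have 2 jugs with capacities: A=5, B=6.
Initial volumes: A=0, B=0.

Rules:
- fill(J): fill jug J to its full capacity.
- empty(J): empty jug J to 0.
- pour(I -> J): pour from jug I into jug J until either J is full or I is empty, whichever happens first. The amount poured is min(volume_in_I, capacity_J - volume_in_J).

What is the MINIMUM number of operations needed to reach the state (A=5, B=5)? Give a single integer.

Answer: 3

Derivation:
BFS from (A=0, B=0). One shortest path:
  1. fill(A) -> (A=5 B=0)
  2. pour(A -> B) -> (A=0 B=5)
  3. fill(A) -> (A=5 B=5)
Reached target in 3 moves.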